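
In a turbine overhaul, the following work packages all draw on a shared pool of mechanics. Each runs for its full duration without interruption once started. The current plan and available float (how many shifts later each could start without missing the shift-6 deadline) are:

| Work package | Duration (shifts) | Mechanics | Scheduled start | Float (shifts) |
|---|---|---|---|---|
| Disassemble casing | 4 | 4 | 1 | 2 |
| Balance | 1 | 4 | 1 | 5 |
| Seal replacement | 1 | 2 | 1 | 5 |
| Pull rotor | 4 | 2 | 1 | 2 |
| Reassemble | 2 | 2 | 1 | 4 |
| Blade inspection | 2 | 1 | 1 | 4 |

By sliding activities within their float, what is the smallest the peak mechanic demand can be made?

7

Early-start (Disassemble casing@1, Balance@1, Seal replacement@1, Pull rotor@1, Reassemble@1, Blade inspection@1) gives peak 15: s1:15  s2:9  s3:6  s4:6  s5:0  s6:0.
Shift Balance→5, Seal replacement→6, Reassemble→5.
Schedule Disassemble casing@1, Balance@5, Seal replacement@6, Pull rotor@1, Reassemble@5, Blade inspection@1: s1:7  s2:7  s3:6  s4:6  s5:6  s6:4 — peak 7.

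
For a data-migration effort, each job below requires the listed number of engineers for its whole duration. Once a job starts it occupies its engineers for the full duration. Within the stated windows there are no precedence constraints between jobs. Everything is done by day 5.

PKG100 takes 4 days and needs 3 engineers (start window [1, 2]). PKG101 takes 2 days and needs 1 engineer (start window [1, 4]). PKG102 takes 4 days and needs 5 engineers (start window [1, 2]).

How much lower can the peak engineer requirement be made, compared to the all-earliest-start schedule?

Early-start peak: d1:9  d2:9  d3:8  d4:8  d5:0 ⇒ 9.
Leveled (PKG100@1, PKG101@1, PKG102@1): d1:9  d2:9  d3:8  d4:8  d5:0 ⇒ 9.
Reduction 9 − 9 = 0.

0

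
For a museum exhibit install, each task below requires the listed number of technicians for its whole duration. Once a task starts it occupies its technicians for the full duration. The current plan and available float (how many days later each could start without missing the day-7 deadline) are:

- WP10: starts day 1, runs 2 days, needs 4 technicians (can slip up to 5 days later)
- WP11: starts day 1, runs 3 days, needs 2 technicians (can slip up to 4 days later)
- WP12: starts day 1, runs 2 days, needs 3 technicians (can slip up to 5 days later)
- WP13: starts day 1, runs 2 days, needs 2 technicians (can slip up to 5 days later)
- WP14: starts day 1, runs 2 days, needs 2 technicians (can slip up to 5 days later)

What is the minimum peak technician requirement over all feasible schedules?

Early-start (WP10@1, WP11@1, WP12@1, WP13@1, WP14@1) gives peak 13: d1:13  d2:13  d3:2  d4:0  d5:0  d6:0  d7:0.
Shift WP11→3, WP12→3, WP13→5, WP14→6.
Schedule WP10@1, WP11@3, WP12@3, WP13@5, WP14@6: d1:4  d2:4  d3:5  d4:5  d5:4  d6:4  d7:2 — peak 5.

5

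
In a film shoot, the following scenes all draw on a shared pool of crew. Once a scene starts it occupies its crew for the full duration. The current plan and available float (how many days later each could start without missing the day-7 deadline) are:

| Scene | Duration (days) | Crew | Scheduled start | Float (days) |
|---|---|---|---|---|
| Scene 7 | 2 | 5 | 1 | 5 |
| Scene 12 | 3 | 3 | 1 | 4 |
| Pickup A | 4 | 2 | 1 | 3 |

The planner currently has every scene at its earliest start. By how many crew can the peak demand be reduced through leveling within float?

5

Early-start peak: d1:10  d2:10  d3:5  d4:2  d5:0  d6:0  d7:0 ⇒ 10.
Leveled (Scene 7@1, Scene 12@3, Pickup A@3): d1:5  d2:5  d3:5  d4:5  d5:5  d6:2  d7:0 ⇒ 5.
Reduction 10 − 5 = 5.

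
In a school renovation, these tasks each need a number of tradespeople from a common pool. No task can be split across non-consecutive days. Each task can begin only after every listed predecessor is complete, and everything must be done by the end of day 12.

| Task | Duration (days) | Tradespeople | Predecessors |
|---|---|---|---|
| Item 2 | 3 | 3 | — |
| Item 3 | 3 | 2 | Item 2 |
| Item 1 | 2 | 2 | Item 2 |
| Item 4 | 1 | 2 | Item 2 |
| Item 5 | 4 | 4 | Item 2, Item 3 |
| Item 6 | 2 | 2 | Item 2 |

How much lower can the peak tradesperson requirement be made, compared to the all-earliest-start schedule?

Early-start peak: d1:3  d2:3  d3:3  d4:8  d5:6  d6:2  d7:4  d8:4  d9:4  d10:4  d11:0  d12:0 ⇒ 8.
Leveled (Item 2@1, Item 3@4, Item 1@4, Item 4@6, Item 5@7, Item 6@11): d1:3  d2:3  d3:3  d4:4  d5:4  d6:4  d7:4  d8:4  d9:4  d10:4  d11:2  d12:2 ⇒ 4.
Reduction 8 − 4 = 4.

4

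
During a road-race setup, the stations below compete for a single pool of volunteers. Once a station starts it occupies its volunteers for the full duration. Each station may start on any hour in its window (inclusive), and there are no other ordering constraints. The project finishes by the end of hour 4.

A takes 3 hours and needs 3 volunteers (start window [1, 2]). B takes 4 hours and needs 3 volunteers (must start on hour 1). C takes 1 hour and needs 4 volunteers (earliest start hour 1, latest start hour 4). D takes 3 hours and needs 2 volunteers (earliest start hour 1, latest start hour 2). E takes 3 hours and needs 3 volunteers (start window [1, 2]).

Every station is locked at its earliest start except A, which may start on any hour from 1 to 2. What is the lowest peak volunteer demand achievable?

A@1: h1:15  h2:11  h3:11  h4:3 → peak 15
A@2: h1:12  h2:11  h3:11  h4:6 → peak 12
Best is A@2, peak 12.

12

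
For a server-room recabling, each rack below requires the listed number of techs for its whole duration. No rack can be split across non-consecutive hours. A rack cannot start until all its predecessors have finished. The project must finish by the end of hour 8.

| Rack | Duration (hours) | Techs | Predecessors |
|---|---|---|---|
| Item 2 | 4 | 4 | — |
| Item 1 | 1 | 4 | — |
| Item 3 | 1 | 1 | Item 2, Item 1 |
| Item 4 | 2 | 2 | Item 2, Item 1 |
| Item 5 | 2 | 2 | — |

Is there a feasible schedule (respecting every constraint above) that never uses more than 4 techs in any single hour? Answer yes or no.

yes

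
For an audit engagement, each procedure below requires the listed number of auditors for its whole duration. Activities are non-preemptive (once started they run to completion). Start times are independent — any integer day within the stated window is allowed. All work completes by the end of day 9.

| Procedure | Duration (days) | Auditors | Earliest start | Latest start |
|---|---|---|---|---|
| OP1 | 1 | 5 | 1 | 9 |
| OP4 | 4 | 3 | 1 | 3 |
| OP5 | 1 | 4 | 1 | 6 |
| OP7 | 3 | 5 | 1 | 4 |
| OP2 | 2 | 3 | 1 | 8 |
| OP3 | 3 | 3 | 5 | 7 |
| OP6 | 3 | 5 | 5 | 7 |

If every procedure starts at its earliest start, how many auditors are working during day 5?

8

At early start, day 5 has: OP3, OP6.
Demand: 3 + 5 = 8.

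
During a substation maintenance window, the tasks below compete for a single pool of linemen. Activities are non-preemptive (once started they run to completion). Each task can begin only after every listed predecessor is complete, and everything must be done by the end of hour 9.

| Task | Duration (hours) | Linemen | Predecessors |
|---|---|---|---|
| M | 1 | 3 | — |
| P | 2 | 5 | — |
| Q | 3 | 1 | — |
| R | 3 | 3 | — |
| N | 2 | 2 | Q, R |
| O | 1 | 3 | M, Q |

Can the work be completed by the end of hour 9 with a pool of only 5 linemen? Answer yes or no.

yes

Schedule M@1, P@2, Q@4, R@4, N@7, O@7: h1:3  h2:5  h3:5  h4:4  h5:4  h6:4  h7:5  h8:2  h9:0 — peak 5 ≤ 5.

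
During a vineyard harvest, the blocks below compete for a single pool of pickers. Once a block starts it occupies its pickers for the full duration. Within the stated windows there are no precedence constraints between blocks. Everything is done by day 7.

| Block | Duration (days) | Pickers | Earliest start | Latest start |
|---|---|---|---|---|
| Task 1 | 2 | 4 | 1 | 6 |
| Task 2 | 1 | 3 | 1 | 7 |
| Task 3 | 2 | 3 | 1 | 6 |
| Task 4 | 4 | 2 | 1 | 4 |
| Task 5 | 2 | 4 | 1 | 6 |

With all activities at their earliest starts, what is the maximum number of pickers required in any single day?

16

Early-start schedule: Task 1@1, Task 2@1, Task 3@1, Task 4@1, Task 5@1.
Load per day: day 1: 16, day 2: 13, day 3: 2, day 4: 2, day 5: 0, day 6: 0, day 7: 0.
Peak is 16.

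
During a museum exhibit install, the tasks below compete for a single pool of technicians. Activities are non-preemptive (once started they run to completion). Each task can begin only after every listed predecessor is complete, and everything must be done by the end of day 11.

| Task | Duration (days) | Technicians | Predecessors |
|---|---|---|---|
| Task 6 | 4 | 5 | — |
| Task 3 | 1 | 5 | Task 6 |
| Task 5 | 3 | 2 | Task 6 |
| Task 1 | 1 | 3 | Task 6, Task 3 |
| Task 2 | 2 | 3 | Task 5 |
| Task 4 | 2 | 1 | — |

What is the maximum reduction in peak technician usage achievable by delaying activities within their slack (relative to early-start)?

2

Early-start peak: d1:6  d2:6  d3:5  d4:5  d5:7  d6:5  d7:2  d8:3  d9:3  d10:0  d11:0 ⇒ 7.
Leveled (Task 6@1, Task 3@5, Task 5@6, Task 1@6, Task 2@9, Task 4@7): d1:5  d2:5  d3:5  d4:5  d5:5  d6:5  d7:3  d8:3  d9:3  d10:3  d11:0 ⇒ 5.
Reduction 7 − 5 = 2.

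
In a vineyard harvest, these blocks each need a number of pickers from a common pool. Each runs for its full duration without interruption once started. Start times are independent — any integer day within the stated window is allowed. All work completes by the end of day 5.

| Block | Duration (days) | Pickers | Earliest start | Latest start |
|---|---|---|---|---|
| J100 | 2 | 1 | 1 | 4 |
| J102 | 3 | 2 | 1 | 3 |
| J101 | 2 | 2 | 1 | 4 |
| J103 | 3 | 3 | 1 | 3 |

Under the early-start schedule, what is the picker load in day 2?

At early start, day 2 has: J100, J102, J101, J103.
Demand: 1 + 2 + 2 + 3 = 8.

8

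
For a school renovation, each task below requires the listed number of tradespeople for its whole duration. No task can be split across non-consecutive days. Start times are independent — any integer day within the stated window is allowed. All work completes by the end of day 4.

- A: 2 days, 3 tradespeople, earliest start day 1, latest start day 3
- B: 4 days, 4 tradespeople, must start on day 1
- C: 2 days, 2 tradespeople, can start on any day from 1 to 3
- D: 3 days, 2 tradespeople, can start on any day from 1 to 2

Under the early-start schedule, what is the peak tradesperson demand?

11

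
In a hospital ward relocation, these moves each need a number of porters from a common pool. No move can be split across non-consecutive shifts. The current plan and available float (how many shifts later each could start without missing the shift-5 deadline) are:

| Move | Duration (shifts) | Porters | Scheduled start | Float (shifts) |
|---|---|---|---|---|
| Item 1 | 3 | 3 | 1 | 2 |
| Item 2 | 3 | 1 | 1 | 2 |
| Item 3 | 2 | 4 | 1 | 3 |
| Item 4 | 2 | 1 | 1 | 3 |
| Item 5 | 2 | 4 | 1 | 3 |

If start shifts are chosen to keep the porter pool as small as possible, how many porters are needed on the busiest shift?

7

Early-start (Item 1@1, Item 2@1, Item 3@1, Item 4@1, Item 5@1) gives peak 13: s1:13  s2:13  s3:4  s4:0  s5:0.
Shift Item 2→3, Item 4→3, Item 5→4.
Schedule Item 1@1, Item 2@3, Item 3@1, Item 4@3, Item 5@4: s1:7  s2:7  s3:5  s4:6  s5:5 — peak 7.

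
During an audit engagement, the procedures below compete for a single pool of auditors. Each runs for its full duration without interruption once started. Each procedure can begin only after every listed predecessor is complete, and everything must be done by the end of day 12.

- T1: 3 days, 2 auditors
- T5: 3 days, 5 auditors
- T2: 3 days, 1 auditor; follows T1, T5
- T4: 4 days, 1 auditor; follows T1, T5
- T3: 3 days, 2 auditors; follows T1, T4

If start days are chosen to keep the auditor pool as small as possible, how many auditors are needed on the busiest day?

7

Schedule T1@1, T5@1, T2@4, T4@4, T3@8: d1:7  d2:7  d3:7  d4:2  d5:2  d6:2  d7:1  d8:2  d9:2  d10:2  d11:0  d12:0 — peak 7.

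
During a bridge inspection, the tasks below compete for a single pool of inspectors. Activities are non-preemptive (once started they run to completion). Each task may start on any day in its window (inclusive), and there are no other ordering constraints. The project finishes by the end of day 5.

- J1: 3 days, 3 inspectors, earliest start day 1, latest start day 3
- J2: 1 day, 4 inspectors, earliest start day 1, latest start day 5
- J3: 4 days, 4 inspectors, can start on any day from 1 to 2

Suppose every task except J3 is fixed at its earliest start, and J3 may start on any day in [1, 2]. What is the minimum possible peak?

J3@1: d1:11  d2:7  d3:7  d4:4  d5:0 → peak 11
J3@2: d1:7  d2:7  d3:7  d4:4  d5:4 → peak 7
Best is J3@2, peak 7.

7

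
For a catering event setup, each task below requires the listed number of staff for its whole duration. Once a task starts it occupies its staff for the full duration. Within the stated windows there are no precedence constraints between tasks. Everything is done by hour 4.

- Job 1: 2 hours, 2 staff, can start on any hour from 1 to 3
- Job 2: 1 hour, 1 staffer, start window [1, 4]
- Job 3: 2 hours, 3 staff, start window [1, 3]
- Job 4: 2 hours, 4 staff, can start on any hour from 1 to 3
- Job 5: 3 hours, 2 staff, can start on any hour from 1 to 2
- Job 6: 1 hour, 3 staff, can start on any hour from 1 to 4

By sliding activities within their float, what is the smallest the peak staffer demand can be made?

Early-start (Job 1@1, Job 2@1, Job 3@1, Job 4@1, Job 5@1, Job 6@1) gives peak 15: h1:15  h2:11  h3:2  h4:0.
Shift Job 2→3, Job 4→3, Job 6→4.
Schedule Job 1@1, Job 2@3, Job 3@1, Job 4@3, Job 5@1, Job 6@4: h1:7  h2:7  h3:7  h4:7 — peak 7.
Total staffer-hours = 28 over 4 hours ⇒ peak ≥ ⌈28/4⌉ = 7, so 7 is optimal.

7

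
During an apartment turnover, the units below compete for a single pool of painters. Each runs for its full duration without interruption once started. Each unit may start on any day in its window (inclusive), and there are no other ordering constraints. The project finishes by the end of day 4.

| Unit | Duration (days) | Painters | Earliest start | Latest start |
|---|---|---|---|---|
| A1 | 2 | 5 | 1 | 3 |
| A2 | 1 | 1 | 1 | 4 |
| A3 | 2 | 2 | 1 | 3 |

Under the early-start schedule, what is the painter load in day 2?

At early start, day 2 has: A1, A3.
Demand: 5 + 2 = 7.

7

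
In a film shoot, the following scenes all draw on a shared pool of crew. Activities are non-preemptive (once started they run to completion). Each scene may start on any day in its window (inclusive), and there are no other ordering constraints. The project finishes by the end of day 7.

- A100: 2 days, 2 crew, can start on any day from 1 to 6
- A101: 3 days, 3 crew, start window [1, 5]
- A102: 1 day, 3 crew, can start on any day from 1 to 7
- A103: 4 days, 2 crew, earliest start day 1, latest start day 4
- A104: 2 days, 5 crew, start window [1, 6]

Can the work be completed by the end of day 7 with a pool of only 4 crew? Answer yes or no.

Total crew member-days = 34; over 7 days the average is 34/7 > 4, so some day must exceed 4.

no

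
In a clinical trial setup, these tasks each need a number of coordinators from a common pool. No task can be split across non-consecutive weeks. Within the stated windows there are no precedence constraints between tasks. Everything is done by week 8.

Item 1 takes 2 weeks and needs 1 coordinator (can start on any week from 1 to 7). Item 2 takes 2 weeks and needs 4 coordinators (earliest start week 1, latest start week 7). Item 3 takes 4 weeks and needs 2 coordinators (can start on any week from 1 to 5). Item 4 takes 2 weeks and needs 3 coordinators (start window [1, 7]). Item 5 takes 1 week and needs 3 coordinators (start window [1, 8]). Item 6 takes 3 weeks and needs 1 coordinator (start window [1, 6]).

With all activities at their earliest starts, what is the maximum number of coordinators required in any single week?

Early-start schedule: Item 1@1, Item 2@1, Item 3@1, Item 4@1, Item 5@1, Item 6@1.
Load per week: week 1: 14, week 2: 11, week 3: 3, week 4: 2, week 5: 0, week 6: 0, week 7: 0, week 8: 0.
Peak is 14.

14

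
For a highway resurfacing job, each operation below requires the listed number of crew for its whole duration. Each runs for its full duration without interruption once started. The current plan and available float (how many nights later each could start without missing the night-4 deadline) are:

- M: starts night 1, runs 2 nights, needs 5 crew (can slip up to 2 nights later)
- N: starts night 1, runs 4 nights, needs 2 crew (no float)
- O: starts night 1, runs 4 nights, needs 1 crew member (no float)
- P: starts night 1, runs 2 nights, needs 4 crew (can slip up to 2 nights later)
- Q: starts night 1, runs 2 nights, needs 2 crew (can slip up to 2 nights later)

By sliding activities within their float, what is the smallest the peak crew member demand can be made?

Early-start (M@1, N@1, O@1, P@1, Q@1) gives peak 14: n1:14  n2:14  n3:3  n4:3.
Shift P→3, Q→3.
Schedule M@1, N@1, O@1, P@3, Q@3: n1:8  n2:8  n3:9  n4:9 — peak 9.
Total crew member-nights = 34 over 4 nights ⇒ peak ≥ ⌈34/4⌉ = 9, so 9 is optimal.

9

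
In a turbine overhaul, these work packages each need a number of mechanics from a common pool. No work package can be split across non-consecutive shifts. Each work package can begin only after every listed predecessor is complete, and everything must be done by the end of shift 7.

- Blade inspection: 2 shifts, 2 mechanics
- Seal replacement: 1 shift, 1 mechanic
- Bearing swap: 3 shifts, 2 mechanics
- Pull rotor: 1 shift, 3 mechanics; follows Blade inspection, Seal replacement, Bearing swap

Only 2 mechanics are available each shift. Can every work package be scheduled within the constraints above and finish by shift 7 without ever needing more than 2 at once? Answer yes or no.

no

The minimum achievable peak is 3; 2 < 3, so no feasible schedule stays within the cap.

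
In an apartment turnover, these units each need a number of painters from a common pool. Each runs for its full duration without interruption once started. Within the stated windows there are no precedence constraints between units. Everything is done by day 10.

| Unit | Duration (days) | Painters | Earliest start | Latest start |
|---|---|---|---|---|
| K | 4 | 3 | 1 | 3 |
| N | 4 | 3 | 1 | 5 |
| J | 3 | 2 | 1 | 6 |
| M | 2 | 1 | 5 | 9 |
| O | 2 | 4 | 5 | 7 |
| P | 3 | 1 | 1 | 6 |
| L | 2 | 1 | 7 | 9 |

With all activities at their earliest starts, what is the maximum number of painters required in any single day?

9

Early-start schedule: K@1, N@1, J@1, M@5, O@5, P@1, L@7.
Load per day: day 1: 9, day 2: 9, day 3: 9, day 4: 6, day 5: 5, day 6: 5, day 7: 1, day 8: 1, day 9: 0, day 10: 0.
Peak is 9.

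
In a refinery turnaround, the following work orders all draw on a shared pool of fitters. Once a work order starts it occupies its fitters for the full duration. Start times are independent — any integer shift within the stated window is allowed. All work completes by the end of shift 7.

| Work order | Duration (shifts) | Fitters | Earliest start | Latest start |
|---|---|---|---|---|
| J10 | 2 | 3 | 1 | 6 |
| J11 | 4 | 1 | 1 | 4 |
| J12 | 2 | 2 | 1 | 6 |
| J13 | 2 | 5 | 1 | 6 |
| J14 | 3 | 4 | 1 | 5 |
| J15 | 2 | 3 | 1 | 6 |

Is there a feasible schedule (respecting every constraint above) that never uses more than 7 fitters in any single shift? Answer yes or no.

Schedule J10@1, J11@1, J12@1, J13@3, J14@5, J15@5: s1:6  s2:6  s3:6  s4:6  s5:7  s6:7  s7:4 — peak 7 ≤ 7.

yes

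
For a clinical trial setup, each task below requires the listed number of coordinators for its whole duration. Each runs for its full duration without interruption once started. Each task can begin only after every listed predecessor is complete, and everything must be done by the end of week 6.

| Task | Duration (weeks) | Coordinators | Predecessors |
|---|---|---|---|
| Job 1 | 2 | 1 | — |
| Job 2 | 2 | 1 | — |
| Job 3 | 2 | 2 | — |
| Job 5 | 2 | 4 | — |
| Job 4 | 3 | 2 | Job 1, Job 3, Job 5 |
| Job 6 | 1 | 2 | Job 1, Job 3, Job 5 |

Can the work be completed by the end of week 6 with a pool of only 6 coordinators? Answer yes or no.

no

The minimum achievable peak is 7; 6 < 7, so no feasible schedule stays within the cap.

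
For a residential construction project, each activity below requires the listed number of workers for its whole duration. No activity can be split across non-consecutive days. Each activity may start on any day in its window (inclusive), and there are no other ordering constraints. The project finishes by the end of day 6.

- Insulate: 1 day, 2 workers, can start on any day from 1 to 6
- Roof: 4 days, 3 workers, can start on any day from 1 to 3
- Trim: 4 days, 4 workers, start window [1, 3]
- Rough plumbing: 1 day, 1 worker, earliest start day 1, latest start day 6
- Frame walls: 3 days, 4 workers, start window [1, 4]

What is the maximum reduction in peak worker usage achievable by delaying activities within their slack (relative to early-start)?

3

Early-start peak: d1:14  d2:11  d3:11  d4:7  d5:0  d6:0 ⇒ 14.
Leveled (Insulate@1, Roof@1, Trim@1, Rough plumbing@1, Frame walls@2): d1:10  d2:11  d3:11  d4:11  d5:0  d6:0 ⇒ 11.
Reduction 14 − 11 = 3.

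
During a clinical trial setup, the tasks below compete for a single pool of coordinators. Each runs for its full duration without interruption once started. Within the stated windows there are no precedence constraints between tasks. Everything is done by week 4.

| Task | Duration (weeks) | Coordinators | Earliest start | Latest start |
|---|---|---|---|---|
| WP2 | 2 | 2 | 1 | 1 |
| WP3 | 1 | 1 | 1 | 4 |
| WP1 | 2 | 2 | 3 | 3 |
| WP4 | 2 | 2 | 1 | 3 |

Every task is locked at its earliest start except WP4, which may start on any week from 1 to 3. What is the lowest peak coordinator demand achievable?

WP4@1: w1:5  w2:4  w3:2  w4:2 → peak 5
WP4@2: w1:3  w2:4  w3:4  w4:2 → peak 4
WP4@3: w1:3  w2:2  w3:4  w4:4 → peak 4
Best is WP4@2, peak 4.

4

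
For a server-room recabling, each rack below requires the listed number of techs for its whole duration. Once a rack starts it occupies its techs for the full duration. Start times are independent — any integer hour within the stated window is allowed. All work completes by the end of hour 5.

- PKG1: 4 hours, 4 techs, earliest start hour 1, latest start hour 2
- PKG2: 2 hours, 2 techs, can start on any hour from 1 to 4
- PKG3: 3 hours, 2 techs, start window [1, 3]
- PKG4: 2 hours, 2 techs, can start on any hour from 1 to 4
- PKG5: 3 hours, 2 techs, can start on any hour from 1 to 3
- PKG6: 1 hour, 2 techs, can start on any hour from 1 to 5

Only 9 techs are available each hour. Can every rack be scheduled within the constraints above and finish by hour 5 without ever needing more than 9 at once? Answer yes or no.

Schedule PKG1@1, PKG2@1, PKG3@1, PKG4@4, PKG5@3, PKG6@5: h1:8  h2:8  h3:8  h4:8  h5:6 — peak 8 ≤ 9.

yes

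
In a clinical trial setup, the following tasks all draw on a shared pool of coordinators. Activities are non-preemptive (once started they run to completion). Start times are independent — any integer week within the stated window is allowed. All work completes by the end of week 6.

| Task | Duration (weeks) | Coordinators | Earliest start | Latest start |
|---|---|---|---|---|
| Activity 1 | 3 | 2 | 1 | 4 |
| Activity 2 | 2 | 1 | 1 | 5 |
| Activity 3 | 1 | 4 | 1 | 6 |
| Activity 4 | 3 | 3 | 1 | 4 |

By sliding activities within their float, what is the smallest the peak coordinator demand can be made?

5

Early-start (Activity 1@1, Activity 2@1, Activity 3@1, Activity 4@1) gives peak 10: w1:10  w2:6  w3:5  w4:0  w5:0  w6:0.
Shift Activity 3→6, Activity 4→3.
Schedule Activity 1@1, Activity 2@1, Activity 3@6, Activity 4@3: w1:3  w2:3  w3:5  w4:3  w5:3  w6:4 — peak 5.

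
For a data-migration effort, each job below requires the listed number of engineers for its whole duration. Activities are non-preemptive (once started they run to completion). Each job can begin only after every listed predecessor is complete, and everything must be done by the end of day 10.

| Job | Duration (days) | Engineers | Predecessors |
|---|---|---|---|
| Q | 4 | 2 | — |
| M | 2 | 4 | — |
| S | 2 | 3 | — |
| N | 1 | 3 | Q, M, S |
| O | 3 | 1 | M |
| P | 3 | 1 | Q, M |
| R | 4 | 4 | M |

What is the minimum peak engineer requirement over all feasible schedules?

6

Early-start (Q@1, M@1, S@1, N@5, O@3, P@5, R@3) gives peak 9: d1:9  d2:9  d3:7  d4:7  d5:9  d6:5  d7:1  d8:0  d9:0  d10:0.
Shift S→3, R→6.
Schedule Q@1, M@1, S@3, N@5, O@3, P@5, R@6: d1:6  d2:6  d3:6  d4:6  d5:5  d6:5  d7:5  d8:4  d9:4  d10:0 — peak 6.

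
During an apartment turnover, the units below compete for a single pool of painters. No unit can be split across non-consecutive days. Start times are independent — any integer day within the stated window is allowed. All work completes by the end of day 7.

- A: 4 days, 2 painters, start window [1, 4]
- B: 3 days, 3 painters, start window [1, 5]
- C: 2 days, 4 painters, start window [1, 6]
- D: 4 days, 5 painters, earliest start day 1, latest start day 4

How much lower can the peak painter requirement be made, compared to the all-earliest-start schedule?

7

Early-start peak: d1:14  d2:14  d3:10  d4:7  d5:0  d6:0  d7:0 ⇒ 14.
Leveled (A@1, B@5, C@5, D@1): d1:7  d2:7  d3:7  d4:7  d5:7  d6:7  d7:3 ⇒ 7.
Reduction 14 − 7 = 7.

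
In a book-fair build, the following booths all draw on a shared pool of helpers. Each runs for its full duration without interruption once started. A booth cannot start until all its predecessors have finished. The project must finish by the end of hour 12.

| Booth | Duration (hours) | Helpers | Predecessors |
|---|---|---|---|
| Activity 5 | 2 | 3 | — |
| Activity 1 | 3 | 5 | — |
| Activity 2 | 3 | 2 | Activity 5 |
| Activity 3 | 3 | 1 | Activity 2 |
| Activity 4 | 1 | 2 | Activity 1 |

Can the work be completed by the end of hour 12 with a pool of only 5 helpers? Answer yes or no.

Schedule Activity 5@1, Activity 1@3, Activity 2@6, Activity 3@9, Activity 4@6: h1:3  h2:3  h3:5  h4:5  h5:5  h6:4  h7:2  h8:2  h9:1  h10:1  h11:1  h12:0 — peak 5 ≤ 5.

yes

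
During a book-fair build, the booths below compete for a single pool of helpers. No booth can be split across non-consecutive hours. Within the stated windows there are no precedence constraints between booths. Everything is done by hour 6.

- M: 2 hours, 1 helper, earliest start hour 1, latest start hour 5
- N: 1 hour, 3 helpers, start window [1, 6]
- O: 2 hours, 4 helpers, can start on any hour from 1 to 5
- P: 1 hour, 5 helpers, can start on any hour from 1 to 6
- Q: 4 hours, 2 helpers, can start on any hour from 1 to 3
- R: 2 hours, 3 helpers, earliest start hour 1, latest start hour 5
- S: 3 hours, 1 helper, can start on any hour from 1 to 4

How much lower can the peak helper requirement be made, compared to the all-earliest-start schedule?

Early-start peak: h1:19  h2:11  h3:3  h4:2  h5:0  h6:0 ⇒ 19.
Leveled (M@1, N@2, O@5, P@1, Q@3, R@3, S@2): h1:6  h2:5  h3:6  h4:6  h5:6  h6:6 ⇒ 6.
Reduction 19 − 6 = 13.

13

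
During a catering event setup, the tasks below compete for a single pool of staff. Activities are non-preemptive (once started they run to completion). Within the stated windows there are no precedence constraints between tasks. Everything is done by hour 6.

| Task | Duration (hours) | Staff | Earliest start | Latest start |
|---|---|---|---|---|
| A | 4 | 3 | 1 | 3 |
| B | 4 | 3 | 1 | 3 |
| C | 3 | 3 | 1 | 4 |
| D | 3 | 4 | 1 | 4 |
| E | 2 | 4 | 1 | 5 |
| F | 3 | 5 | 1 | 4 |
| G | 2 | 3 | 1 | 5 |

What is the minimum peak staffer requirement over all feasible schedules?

Early-start (A@1, B@1, C@1, D@1, E@1, F@1, G@1) gives peak 25: h1:25  h2:25  h3:18  h4:6  h5:0  h6:0.
Shift E→5, F→4, G→5.
Schedule A@1, B@1, C@1, D@1, E@5, F@4, G@5: h1:13  h2:13  h3:13  h4:11  h5:12  h6:12 — peak 13.
Total staffer-hours = 74 over 6 hours ⇒ peak ≥ ⌈74/6⌉ = 13, so 13 is optimal.

13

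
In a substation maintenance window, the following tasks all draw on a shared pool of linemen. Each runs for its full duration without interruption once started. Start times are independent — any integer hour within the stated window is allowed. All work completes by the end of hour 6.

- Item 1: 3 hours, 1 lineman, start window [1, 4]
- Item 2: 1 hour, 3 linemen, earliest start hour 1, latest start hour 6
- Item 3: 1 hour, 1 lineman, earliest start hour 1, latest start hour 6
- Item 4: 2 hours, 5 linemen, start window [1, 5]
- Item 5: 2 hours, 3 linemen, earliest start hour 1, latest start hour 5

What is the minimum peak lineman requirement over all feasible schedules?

5

Early-start (Item 1@1, Item 2@1, Item 3@1, Item 4@1, Item 5@1) gives peak 13: h1:13  h2:9  h3:1  h4:0  h5:0  h6:0.
Shift Item 4→4, Item 5→2.
Schedule Item 1@1, Item 2@1, Item 3@1, Item 4@4, Item 5@2: h1:5  h2:4  h3:4  h4:5  h5:5  h6:0 — peak 5.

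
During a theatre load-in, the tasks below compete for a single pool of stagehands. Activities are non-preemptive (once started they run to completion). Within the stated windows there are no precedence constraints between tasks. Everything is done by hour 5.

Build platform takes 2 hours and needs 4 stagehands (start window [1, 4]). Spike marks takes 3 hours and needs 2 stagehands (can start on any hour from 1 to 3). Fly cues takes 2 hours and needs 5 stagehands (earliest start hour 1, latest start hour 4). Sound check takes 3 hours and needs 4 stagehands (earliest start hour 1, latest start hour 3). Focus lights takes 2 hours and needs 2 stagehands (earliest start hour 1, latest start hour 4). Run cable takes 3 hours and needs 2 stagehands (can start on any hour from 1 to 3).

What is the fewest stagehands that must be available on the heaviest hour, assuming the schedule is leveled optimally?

10

Early-start (Build platform@1, Spike marks@1, Fly cues@1, Sound check@1, Focus lights@1, Run cable@1) gives peak 19: h1:19  h2:19  h3:8  h4:0  h5:0.
Shift Fly cues→4, Focus lights→3, Run cable→3.
Schedule Build platform@1, Spike marks@1, Fly cues@4, Sound check@1, Focus lights@3, Run cable@3: h1:10  h2:10  h3:10  h4:9  h5:7 — peak 10.
Total stagehand-hours = 46 over 5 hours ⇒ peak ≥ ⌈46/5⌉ = 10, so 10 is optimal.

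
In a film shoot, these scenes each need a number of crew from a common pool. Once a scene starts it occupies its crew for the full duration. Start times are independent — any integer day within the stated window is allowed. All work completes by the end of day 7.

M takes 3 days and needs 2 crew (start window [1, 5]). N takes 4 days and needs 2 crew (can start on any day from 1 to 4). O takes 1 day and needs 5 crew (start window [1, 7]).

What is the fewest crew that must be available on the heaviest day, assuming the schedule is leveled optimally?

5

Early-start (M@1, N@1, O@1) gives peak 9: d1:9  d2:4  d3:4  d4:2  d5:0  d6:0  d7:0.
Shift O→5.
Schedule M@1, N@1, O@5: d1:4  d2:4  d3:4  d4:2  d5:5  d6:0  d7:0 — peak 5.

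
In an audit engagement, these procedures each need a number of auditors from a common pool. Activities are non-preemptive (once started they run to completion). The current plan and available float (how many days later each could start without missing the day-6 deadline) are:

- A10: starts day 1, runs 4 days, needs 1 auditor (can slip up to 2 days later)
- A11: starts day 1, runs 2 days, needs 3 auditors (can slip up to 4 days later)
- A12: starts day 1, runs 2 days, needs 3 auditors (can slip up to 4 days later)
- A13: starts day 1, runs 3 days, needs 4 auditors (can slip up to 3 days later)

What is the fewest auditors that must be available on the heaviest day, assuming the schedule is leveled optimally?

6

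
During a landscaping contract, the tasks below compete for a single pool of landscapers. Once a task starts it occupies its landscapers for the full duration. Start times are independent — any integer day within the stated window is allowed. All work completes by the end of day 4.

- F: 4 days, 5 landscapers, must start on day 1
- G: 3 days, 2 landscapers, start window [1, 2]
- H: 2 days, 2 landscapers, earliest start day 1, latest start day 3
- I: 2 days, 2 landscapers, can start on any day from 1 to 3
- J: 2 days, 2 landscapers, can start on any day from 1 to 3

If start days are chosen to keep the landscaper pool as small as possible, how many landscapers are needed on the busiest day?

Early-start (F@1, G@1, H@1, I@1, J@1) gives peak 13: d1:13  d2:13  d3:7  d4:5.
Shift J→3.
Schedule F@1, G@1, H@1, I@1, J@3: d1:11  d2:11  d3:9  d4:7 — peak 11.

11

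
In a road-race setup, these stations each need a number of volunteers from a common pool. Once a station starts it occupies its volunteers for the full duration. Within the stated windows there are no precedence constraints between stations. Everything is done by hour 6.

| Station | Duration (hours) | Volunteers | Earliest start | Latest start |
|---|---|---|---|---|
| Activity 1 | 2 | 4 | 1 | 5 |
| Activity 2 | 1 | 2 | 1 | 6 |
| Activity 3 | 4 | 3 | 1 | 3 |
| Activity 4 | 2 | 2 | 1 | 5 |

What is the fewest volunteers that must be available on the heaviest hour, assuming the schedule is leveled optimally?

5

Early-start (Activity 1@1, Activity 2@1, Activity 3@1, Activity 4@1) gives peak 11: h1:11  h2:9  h3:3  h4:3  h5:0  h6:0.
Shift Activity 2→3, Activity 3→3, Activity 4→4.
Schedule Activity 1@1, Activity 2@3, Activity 3@3, Activity 4@4: h1:4  h2:4  h3:5  h4:5  h5:5  h6:3 — peak 5.
Total volunteer-hours = 26 over 6 hours ⇒ peak ≥ ⌈26/6⌉ = 5, so 5 is optimal.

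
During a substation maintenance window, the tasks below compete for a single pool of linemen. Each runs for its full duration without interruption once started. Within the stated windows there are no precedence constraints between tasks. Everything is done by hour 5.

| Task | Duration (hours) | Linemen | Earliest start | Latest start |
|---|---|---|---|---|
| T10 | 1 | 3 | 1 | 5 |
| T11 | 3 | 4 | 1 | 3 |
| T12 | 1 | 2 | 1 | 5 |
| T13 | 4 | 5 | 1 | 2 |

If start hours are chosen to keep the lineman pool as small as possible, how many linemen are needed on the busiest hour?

9

Early-start (T10@1, T11@1, T12@1, T13@1) gives peak 14: h1:14  h2:9  h3:9  h4:5  h5:0.
Shift T13→2.
Schedule T10@1, T11@1, T12@1, T13@2: h1:9  h2:9  h3:9  h4:5  h5:5 — peak 9.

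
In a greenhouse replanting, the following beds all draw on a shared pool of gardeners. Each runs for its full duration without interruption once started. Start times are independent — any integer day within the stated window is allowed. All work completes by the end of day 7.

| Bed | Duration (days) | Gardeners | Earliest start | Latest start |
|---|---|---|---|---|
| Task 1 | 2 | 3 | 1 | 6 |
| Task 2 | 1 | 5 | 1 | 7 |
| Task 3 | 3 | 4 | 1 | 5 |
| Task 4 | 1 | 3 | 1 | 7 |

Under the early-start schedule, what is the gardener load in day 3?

4

At early start, day 3 has: Task 3.
Demand: 4 = 4.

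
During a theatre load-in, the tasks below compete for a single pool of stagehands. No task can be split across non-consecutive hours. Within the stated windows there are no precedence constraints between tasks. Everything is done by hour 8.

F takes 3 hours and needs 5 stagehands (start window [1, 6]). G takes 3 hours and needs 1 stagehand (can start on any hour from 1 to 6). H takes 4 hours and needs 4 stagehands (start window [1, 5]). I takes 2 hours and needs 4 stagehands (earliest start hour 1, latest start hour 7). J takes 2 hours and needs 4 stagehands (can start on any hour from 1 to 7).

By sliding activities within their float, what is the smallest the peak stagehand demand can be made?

8

Early-start (F@1, G@1, H@1, I@1, J@1) gives peak 18: h1:18  h2:18  h3:10  h4:4  h5:0  h6:0  h7:0  h8:0.
Shift H→4, I→4, J→6.
Schedule F@1, G@1, H@4, I@4, J@6: h1:6  h2:6  h3:6  h4:8  h5:8  h6:8  h7:8  h8:0 — peak 8.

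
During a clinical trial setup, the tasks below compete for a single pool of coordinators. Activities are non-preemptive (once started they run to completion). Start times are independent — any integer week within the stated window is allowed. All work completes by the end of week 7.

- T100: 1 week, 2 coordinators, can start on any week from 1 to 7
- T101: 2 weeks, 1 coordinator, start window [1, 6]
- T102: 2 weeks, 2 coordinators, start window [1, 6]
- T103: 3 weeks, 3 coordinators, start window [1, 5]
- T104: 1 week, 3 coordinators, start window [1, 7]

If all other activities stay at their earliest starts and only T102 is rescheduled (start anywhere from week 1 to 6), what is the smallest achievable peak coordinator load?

T102@1: w1:11  w2:6  w3:3  w4:0  w5:0  w6:0  w7:0 → peak 11
T102@2: w1:9  w2:6  w3:5  w4:0  w5:0  w6:0  w7:0 → peak 9
T102@3: w1:9  w2:4  w3:5  w4:2  w5:0  w6:0  w7:0 → peak 9
T102@4: w1:9  w2:4  w3:3  w4:2  w5:2  w6:0  w7:0 → peak 9
T102@5: w1:9  w2:4  w3:3  w4:0  w5:2  w6:2  w7:0 → peak 9
T102@6: w1:9  w2:4  w3:3  w4:0  w5:0  w6:2  w7:2 → peak 9
Best is T102@2, peak 9.

9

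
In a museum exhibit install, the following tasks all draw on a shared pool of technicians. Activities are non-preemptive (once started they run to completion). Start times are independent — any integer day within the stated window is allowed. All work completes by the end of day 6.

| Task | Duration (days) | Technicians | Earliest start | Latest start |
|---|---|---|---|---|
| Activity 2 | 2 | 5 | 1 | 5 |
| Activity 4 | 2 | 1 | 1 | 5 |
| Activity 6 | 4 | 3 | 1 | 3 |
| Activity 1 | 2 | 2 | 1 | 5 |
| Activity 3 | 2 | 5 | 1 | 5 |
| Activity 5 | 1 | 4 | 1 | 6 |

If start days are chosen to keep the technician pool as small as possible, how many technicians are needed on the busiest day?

8

Early-start (Activity 2@1, Activity 4@1, Activity 6@1, Activity 1@1, Activity 3@1, Activity 5@1) gives peak 20: d1:20  d2:16  d3:3  d4:3  d5:0  d6:0.
Shift Activity 6→3, Activity 3→3, Activity 5→5.
Schedule Activity 2@1, Activity 4@1, Activity 6@3, Activity 1@1, Activity 3@3, Activity 5@5: d1:8  d2:8  d3:8  d4:8  d5:7  d6:3 — peak 8.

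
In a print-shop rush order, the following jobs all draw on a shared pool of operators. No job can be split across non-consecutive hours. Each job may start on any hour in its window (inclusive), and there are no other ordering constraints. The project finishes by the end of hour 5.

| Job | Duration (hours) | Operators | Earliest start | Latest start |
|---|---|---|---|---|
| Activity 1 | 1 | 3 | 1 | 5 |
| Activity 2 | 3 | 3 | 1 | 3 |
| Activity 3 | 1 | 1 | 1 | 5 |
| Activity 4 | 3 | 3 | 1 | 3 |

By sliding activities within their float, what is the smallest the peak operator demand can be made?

Early-start (Activity 1@1, Activity 2@1, Activity 3@1, Activity 4@1) gives peak 10: h1:10  h2:6  h3:6  h4:0  h5:0.
Shift Activity 3→2, Activity 4→3.
Schedule Activity 1@1, Activity 2@1, Activity 3@2, Activity 4@3: h1:6  h2:4  h3:6  h4:3  h5:3 — peak 6.

6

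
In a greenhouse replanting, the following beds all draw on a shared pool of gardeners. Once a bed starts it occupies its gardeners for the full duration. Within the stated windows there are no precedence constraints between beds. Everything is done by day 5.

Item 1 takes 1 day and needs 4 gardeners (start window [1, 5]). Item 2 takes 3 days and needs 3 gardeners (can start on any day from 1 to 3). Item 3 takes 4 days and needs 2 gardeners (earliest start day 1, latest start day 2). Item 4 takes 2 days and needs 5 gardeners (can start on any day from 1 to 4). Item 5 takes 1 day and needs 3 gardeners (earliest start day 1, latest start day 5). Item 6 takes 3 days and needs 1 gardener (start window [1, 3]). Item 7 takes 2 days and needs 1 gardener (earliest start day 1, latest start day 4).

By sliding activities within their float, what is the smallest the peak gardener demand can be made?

Early-start (Item 1@1, Item 2@1, Item 3@1, Item 4@1, Item 5@1, Item 6@1, Item 7@1) gives peak 19: d1:19  d2:12  d3:6  d4:2  d5:0.
Shift Item 4→4, Item 5→2, Item 6→2, Item 7→3.
Schedule Item 1@1, Item 2@1, Item 3@1, Item 4@4, Item 5@2, Item 6@2, Item 7@3: d1:9  d2:9  d3:7  d4:9  d5:5 — peak 9.

9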